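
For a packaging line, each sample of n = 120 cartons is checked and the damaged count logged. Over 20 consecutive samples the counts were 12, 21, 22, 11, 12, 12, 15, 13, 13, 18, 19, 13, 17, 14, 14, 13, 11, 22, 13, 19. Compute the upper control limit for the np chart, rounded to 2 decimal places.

26.13

p̄ = Σdᵢ / (k·n) = 304 / (20 × 120) = 0.12667
UCL = np̄ + 3·√(np̄(1−p̄)) = 15.2000 + 3 × √(15.2000×0.87333) = 15.2000 + 3 × 3.6434 = 26.1303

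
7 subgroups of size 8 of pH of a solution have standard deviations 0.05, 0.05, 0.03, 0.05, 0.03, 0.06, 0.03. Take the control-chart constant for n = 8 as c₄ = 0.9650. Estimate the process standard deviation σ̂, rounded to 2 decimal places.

s̄ = (0.05 + 0.05 + 0.03 + 0.05 + 0.03 + 0.06 + 0.03) / 7 = 0.0429
σ̂ = s̄ / c₄ = 0.0429 / 0.9650 = 0.0444

0.04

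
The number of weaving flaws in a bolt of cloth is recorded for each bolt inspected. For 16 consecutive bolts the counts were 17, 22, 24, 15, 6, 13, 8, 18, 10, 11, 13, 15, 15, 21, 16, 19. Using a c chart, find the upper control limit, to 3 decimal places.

c̄ = (17 + 22 + 24 + 15 + 6 + 13 + 8 + 18 + 10 + 11 + 13 + 15 + 15 + 21 + 16 + 19) / 16 = 243 / 16 = 15.1875
UCL = c̄ + 3√c̄ = 15.1875 + 3 × √15.1875 = 15.1875 + 3 × 3.8971 = 26.8788

26.879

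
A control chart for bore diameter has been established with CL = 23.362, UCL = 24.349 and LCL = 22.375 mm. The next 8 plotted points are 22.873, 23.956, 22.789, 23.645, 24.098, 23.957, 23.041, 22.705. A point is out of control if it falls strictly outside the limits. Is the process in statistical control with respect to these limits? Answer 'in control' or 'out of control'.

All 8 points lie within [22.375, 24.349].

in control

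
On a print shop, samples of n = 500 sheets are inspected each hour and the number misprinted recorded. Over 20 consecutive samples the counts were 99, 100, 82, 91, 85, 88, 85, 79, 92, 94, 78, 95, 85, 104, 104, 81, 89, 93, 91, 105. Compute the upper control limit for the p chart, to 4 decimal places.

p̄ = Σdᵢ / (k·n) = 1820 / (20 × 500) = 0.18200
UCL = p̄ + 3·√(p̄(1−p̄)/n) = 0.18200 + 3 × √(0.18200×0.81800/500) = 0.18200 + 3 × 0.01726 = 0.23377

0.2338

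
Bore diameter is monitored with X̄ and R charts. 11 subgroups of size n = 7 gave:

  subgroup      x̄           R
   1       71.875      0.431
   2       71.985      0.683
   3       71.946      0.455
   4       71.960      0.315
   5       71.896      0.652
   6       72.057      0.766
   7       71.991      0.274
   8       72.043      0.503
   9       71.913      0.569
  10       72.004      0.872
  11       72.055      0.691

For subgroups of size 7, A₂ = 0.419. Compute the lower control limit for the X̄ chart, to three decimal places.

71.738

X̄̄ = (71.875 + 71.985 + 71.946 + 71.960 + 71.896 + 72.057 + 71.991 + 72.043 + 71.913 + 72.004 + 72.055) / 11 = 791.7250 / 11 = 71.9750
R̄ = (0.431 + 0.683 + 0.455 + 0.315 + 0.652 + 0.766 + 0.274 + 0.503 + 0.569 + 0.872 + 0.691) / 11 = 6.2110 / 11 = 0.5646
LCL = X̄̄ − A₂·R̄ = 71.9750 − 0.419 × 0.5646 = 71.7384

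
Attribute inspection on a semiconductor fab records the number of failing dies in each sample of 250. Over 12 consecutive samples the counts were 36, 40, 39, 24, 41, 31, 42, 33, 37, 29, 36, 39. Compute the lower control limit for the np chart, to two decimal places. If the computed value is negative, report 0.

19.01

p̄ = Σdᵢ / (k·n) = 427 / (12 × 250) = 0.14233
LCL = np̄ − 3·√(np̄(1−p̄)) = 35.5833 − 3 × 5.5244 = 19.0102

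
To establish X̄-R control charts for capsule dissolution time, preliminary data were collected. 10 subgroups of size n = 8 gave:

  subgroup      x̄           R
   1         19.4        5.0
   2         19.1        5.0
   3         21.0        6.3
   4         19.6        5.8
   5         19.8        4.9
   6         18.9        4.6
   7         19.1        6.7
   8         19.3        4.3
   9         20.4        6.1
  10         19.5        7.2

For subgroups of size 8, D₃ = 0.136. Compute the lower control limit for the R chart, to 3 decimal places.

R̄ = (5.0 + 5.0 + 6.3 + 5.8 + 4.9 + 4.6 + 6.7 + 4.3 + 6.1 + 7.2) / 10 = 55.9000 / 10 = 5.5900
LCL_R = D₃·R̄ = 0.136 × 5.5900 = 0.7602

0.760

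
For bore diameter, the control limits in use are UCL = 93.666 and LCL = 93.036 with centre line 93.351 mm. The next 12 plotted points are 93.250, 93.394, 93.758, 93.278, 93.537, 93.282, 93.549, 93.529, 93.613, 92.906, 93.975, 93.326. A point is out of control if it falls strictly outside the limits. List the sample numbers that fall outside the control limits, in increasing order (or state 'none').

3, 10, 11

Compare each point to [93.036, 93.666]: sample 3 = 93.758 > UCL; sample 10 = 92.906 < LCL; sample 11 = 93.975 > UCL.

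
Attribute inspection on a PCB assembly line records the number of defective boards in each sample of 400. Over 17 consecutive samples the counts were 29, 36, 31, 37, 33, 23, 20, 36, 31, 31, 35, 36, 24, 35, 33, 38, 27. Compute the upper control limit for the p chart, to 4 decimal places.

0.1191

p̄ = Σdᵢ / (k·n) = 535 / (17 × 400) = 0.07868
UCL = p̄ + 3·√(p̄(1−p̄)/n) = 0.07868 + 3 × √(0.07868×0.92132/400) = 0.07868 + 3 × 0.01346 = 0.11906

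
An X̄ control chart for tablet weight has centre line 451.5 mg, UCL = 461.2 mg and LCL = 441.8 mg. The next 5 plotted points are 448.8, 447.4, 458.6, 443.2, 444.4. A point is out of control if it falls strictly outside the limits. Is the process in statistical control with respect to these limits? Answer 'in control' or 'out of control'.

in control

All 5 points lie within [441.8, 461.2].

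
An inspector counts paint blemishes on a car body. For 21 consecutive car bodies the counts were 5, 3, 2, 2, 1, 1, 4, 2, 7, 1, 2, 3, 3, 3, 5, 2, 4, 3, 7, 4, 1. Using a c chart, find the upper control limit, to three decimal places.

8.373

c̄ = (5 + 3 + 2 + 2 + 1 + 1 + 4 + 2 + 7 + 1 + 2 + 3 + 3 + 3 + 5 + 2 + 4 + 3 + 7 + 4 + 1) / 21 = 65 / 21 = 3.0952
UCL = c̄ + 3√c̄ = 3.0952 + 3 × √3.0952 = 3.0952 + 3 × 1.7593 = 8.3732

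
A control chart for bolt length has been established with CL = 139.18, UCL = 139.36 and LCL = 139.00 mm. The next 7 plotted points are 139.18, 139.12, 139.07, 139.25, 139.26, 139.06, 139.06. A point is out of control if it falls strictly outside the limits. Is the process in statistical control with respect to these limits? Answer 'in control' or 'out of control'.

All 7 points lie within [139.00, 139.36].

in control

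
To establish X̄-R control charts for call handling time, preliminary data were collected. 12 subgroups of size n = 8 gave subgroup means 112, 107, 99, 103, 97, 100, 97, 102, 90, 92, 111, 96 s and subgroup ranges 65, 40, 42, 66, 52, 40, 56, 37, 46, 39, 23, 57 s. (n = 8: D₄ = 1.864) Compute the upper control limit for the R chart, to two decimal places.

R̄ = (65 + 40 + 42 + 66 + 52 + 40 + 56 + 37 + 46 + 39 + 23 + 57) / 12 = 563.0000 / 12 = 46.9167
UCL_R = D₄·R̄ = 1.864 × 46.9167 = 87.4527

87.45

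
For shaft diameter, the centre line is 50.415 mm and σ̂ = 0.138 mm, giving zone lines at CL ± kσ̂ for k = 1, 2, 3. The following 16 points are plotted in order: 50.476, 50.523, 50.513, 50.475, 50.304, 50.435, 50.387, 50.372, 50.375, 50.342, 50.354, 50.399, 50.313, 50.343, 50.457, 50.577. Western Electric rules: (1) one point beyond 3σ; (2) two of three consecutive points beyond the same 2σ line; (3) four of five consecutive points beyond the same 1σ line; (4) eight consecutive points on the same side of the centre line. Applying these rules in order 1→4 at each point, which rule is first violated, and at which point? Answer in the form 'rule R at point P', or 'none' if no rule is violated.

Zone of each point (C = within 1σ̂, B = 1σ̂–2σ̂, A = 2σ̂–3σ̂, * = beyond 3σ̂; sign = side of CL): 1:+C, 2:+C, 3:+C, 4:+C, 5:-C, 6:+C, 7:-C, 8:-C, 9:-C, 10:-C, 11:-C, 12:-C, 13:-C, 14:-C, 15:+C, 16:+B
Rule 4 (eight consecutive points on the same side of the centre line) is satisfied at point 14.

rule 4 at point 14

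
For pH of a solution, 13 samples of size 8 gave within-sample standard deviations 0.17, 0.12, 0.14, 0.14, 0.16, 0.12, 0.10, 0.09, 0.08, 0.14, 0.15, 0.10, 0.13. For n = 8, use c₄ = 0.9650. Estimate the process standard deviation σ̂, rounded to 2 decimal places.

0.13

s̄ = (0.17 + 0.12 + 0.14 + 0.14 + 0.16 + 0.12 + 0.10 + 0.09 + 0.08 + 0.14 + 0.15 + 0.10 + 0.13) / 13 = 0.1262
σ̂ = s̄ / c₄ = 0.1262 / 0.9650 = 0.1307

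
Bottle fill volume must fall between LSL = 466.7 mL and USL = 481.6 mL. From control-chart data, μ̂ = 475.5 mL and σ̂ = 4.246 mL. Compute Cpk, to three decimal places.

0.479

Cpu = (USL − μ̂) / (3σ̂) = (481.6 − 475.5) / (3 × 4.246) = 0.4789; Cpl = (μ̂ − LSL) / (3σ̂) = (475.5 − 466.7) / (3 × 4.246) = 0.6908; Cpk = min(Cpu, Cpl) = 0.4789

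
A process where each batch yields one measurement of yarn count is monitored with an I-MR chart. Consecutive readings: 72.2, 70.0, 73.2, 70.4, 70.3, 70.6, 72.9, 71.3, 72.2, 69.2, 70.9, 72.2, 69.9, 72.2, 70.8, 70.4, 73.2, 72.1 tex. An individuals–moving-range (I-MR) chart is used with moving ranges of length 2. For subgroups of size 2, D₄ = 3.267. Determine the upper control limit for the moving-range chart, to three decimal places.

5.708

Moving ranges: 2.2, 3.2, 2.8, 0.1, 0.3, 2.3, 1.6, 0.9, 3.0, 1.7, 1.3, 2.3, 2.3, 1.4, 0.4, 2.8, 1.1; M̄R̄ = 29.7000 / 17 = 1.7471
UCL_MR = D₄·M̄R̄ = 3.267 × 1.7471 = 5.7076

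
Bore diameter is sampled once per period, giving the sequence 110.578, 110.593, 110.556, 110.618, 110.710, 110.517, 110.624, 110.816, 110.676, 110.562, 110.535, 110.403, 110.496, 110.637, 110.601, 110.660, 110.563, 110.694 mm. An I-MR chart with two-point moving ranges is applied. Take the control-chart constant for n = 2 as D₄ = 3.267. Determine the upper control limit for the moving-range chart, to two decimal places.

Moving ranges: 0.015, 0.037, 0.062, 0.092, 0.193, 0.107, 0.192, 0.140, 0.114, 0.027, 0.132, 0.093, 0.141, 0.036, 0.059, 0.097, 0.131; M̄R̄ = 1.6680 / 17 = 0.0981
UCL_MR = D₄·M̄R̄ = 3.267 × 0.0981 = 0.3206

0.32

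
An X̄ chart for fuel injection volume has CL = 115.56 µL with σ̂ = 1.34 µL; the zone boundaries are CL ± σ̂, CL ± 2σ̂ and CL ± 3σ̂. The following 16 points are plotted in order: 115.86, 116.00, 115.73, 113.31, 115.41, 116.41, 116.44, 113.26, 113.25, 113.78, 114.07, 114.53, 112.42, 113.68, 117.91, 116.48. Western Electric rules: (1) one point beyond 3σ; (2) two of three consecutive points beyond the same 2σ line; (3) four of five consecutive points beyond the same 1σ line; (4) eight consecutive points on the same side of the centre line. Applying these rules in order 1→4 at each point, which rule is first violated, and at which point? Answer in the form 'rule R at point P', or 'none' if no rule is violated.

Zone of each point (C = within 1σ̂, B = 1σ̂–2σ̂, A = 2σ̂–3σ̂, * = beyond 3σ̂; sign = side of CL): 1:+C, 2:+C, 3:+C, 4:-B, 5:-C, 6:+C, 7:+C, 8:-B, 9:-B, 10:-B, 11:-B, 12:-C, 13:-A, 14:-B, 15:+B, 16:+C
Rule 3 (four of five consecutive points beyond the same 1σ limit) is satisfied at point 11.

rule 3 at point 11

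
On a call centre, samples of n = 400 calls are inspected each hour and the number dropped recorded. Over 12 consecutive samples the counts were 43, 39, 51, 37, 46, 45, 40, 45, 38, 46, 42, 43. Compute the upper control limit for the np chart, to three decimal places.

p̄ = Σdᵢ / (k·n) = 515 / (12 × 400) = 0.10729
UCL = np̄ + 3·√(np̄(1−p̄)) = 42.9167 + 3 × √(42.9167×0.89271) = 42.9167 + 3 × 6.1897 = 61.4857

61.486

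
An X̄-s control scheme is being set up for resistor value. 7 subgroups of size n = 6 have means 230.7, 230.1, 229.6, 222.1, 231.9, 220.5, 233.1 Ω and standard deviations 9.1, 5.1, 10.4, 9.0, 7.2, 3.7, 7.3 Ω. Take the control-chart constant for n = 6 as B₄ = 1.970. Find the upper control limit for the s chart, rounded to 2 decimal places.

14.58

s̄ = (9.1 + 5.1 + 10.4 + 9.0 + 7.2 + 3.7 + 7.3) / 7 = 7.4000
UCL_s = B₄·s̄ = 1.970 × 7.4000 = 14.5780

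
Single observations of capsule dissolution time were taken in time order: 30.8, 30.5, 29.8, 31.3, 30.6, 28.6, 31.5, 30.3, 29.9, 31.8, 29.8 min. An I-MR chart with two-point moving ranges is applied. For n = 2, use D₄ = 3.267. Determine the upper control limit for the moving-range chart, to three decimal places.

4.443

Moving ranges: 0.3, 0.7, 1.5, 0.7, 2.0, 2.9, 1.2, 0.4, 1.9, 2.0; M̄R̄ = 13.6000 / 10 = 1.3600
UCL_MR = D₄·M̄R̄ = 3.267 × 1.3600 = 4.4431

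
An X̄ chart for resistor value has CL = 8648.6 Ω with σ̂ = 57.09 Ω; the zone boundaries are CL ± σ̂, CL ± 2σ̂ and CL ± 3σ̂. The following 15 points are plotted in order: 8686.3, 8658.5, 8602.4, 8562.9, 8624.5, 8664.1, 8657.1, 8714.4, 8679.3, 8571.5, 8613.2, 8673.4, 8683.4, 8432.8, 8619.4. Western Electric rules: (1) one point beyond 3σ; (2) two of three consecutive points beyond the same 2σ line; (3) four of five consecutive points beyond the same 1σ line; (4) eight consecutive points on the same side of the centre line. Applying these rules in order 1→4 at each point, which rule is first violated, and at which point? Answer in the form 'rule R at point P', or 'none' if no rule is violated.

rule 1 at point 14

Zone of each point (C = within 1σ̂, B = 1σ̂–2σ̂, A = 2σ̂–3σ̂, * = beyond 3σ̂; sign = side of CL): 1:+C, 2:+C, 3:-C, 4:-B, 5:-C, 6:+C, 7:+C, 8:+B, 9:+C, 10:-B, 11:-C, 12:+C, 13:+C, 14:-*, 15:-C
Rule 1 (one point beyond the 3σ limits) is satisfied at point 14.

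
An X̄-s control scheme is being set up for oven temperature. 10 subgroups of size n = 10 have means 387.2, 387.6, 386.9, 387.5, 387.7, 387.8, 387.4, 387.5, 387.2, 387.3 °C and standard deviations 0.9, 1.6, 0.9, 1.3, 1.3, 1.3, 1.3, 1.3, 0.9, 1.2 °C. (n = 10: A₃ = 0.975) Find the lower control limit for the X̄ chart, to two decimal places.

X̄̄ = (387.2 + 387.6 + 386.9 + 387.5 + 387.7 + 387.8 + 387.4 + 387.5 + 387.2 + 387.3) / 10 = 387.4100
s̄ = (0.9 + 1.6 + 0.9 + 1.3 + 1.3 + 1.3 + 1.3 + 1.3 + 0.9 + 1.2) / 10 = 1.2000
LCL = X̄̄ − A₃·s̄ = 387.4100 − 0.975 × 1.2000 = 386.2400

386.24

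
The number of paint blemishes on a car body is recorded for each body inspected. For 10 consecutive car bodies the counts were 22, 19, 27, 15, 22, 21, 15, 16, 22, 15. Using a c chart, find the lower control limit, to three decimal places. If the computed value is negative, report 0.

6.186

c̄ = (22 + 19 + 27 + 15 + 22 + 21 + 15 + 16 + 22 + 15) / 10 = 194 / 10 = 19.4000
LCL = c̄ − 3√c̄ = 19.4000 − 3 × 4.4045 = 6.1864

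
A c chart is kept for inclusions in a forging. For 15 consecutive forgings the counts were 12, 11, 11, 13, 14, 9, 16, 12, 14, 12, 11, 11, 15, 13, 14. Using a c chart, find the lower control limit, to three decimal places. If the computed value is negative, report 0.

1.913

c̄ = (12 + 11 + 11 + 13 + 14 + 9 + 16 + 12 + 14 + 12 + 11 + 11 + 15 + 13 + 14) / 15 = 188 / 15 = 12.5333
LCL = c̄ − 3√c̄ = 12.5333 − 3 × 3.5402 = 1.9126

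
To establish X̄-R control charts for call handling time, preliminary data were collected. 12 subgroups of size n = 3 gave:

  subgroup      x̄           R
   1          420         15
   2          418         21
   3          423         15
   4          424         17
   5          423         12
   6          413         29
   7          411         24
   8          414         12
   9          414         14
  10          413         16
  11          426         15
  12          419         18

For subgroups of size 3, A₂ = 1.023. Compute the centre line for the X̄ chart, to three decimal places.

X̄̄ = (420 + 418 + 423 + 424 + 423 + 413 + 411 + 414 + 414 + 413 + 426 + 419) / 12 = 5018.0000 / 12 = 418.1667
CL = X̄̄ = 418.1667

418.167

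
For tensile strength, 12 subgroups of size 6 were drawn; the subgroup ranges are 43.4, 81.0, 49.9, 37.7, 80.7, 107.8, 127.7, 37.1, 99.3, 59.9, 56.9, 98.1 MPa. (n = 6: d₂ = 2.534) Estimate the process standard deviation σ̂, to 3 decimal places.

28.923

R̄ = (43.4 + 81.0 + 49.9 + 37.7 + 80.7 + 107.8 + 127.7 + 37.1 + 99.3 + 59.9 + 56.9 + 98.1) / 12 = 73.2917
σ̂ = R̄ / d₂ = 73.2917 / 2.534 = 28.9233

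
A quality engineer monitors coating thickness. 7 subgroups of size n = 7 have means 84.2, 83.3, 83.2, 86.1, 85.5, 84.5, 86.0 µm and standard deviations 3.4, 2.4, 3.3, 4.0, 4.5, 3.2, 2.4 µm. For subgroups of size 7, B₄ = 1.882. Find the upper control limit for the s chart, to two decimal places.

s̄ = (3.4 + 2.4 + 3.3 + 4.0 + 4.5 + 3.2 + 2.4) / 7 = 3.3143
UCL_s = B₄·s̄ = 1.882 × 3.3143 = 6.2375

6.24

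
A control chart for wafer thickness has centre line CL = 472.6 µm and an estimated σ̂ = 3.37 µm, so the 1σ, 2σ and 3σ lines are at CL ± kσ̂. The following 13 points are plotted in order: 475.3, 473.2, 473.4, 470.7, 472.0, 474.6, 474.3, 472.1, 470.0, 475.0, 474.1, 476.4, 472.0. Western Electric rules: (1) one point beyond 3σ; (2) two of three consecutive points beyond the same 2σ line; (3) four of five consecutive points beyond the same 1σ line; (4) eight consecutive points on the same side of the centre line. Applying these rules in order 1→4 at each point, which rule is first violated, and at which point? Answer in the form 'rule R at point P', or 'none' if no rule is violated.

Zone of each point (C = within 1σ̂, B = 1σ̂–2σ̂, A = 2σ̂–3σ̂, * = beyond 3σ̂; sign = side of CL): 1:+C, 2:+C, 3:+C, 4:-C, 5:-C, 6:+C, 7:+C, 8:-C, 9:-C, 10:+C, 11:+C, 12:+B, 13:-C
No rule fires across all 13 points.

none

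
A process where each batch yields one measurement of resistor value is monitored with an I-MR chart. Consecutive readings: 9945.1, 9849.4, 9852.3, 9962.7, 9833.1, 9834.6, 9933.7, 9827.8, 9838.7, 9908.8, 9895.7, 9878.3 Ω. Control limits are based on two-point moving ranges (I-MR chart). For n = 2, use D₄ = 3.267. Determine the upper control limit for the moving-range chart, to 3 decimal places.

195.010

Moving ranges: 95.7, 2.9, 110.4, 129.6, 1.5, 99.1, 105.9, 10.9, 70.1, 13.1, 17.4; M̄R̄ = 656.6000 / 11 = 59.6909
UCL_MR = D₄·M̄R̄ = 3.267 × 59.6909 = 195.0102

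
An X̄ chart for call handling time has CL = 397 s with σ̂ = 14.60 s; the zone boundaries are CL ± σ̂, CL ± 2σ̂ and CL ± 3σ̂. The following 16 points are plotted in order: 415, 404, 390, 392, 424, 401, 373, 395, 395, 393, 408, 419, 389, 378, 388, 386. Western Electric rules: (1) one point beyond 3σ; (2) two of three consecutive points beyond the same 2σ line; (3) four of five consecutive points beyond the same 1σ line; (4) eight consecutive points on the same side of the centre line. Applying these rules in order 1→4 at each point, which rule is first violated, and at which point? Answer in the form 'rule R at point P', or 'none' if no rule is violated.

none

Zone of each point (C = within 1σ̂, B = 1σ̂–2σ̂, A = 2σ̂–3σ̂, * = beyond 3σ̂; sign = side of CL): 1:+B, 2:+C, 3:-C, 4:-C, 5:+B, 6:+C, 7:-B, 8:-C, 9:-C, 10:-C, 11:+C, 12:+B, 13:-C, 14:-B, 15:-C, 16:-C
No rule fires across all 16 points.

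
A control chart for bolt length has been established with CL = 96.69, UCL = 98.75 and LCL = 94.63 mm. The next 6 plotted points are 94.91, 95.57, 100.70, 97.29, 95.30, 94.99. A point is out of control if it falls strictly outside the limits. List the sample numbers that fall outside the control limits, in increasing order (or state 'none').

Compare each point to [94.63, 98.75]: sample 3 = 100.70 > UCL.

3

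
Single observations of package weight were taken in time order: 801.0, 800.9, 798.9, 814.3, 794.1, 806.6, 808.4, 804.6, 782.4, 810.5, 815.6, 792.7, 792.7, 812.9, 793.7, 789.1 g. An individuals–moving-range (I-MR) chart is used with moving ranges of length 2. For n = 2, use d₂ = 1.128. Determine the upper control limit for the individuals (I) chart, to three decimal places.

832.728

X̄ = (801.0 + 800.9 + 798.9 + 814.3 + 794.1 + 806.6 + 808.4 + 804.6 + 782.4 + 810.5 + 815.6 + 792.7 + 792.7 + 812.9 + 793.7 + 789.1) / 16 = 801.1500
Moving ranges: 0.1, 2.0, 15.4, 20.2, 12.5, 1.8, 3.8, 22.2, 28.1, 5.1, 22.9, 0.0, 20.2, 19.2, 4.6; M̄R̄ = 178.1000 / 15 = 11.8733
UCL = X̄ + 3·M̄R̄/d₂ = 801.1500 + 3 × 11.8733 / 1.128 = 832.7280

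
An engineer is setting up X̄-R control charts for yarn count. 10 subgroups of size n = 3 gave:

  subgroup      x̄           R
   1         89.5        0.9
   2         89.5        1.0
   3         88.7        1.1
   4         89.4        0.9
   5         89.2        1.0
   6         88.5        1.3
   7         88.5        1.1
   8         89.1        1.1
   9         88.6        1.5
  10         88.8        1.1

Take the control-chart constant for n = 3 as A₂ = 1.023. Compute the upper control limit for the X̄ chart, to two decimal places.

X̄̄ = (89.5 + 89.5 + 88.7 + 89.4 + 89.2 + 88.5 + 88.5 + 89.1 + 88.6 + 88.8) / 10 = 889.8000 / 10 = 88.9800
R̄ = (0.9 + 1.0 + 1.1 + 0.9 + 1.0 + 1.3 + 1.1 + 1.1 + 1.5 + 1.1) / 10 = 11.0000 / 10 = 1.1000
UCL = X̄̄ + A₂·R̄ = 88.9800 + 1.023 × 1.1000 = 90.1053

90.11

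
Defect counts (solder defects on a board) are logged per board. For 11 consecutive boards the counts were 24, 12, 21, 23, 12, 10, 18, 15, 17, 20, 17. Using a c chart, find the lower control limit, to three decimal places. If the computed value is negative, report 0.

c̄ = (24 + 12 + 21 + 23 + 12 + 10 + 18 + 15 + 17 + 20 + 17) / 11 = 189 / 11 = 17.1818
LCL = c̄ − 3√c̄ = 17.1818 − 3 × 4.1451 = 4.7465

4.747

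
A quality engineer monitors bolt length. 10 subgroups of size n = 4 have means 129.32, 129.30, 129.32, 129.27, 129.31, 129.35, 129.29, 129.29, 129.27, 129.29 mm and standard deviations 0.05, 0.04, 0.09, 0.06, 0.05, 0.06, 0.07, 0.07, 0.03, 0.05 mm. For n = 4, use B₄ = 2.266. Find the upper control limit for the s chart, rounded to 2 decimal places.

s̄ = (0.05 + 0.04 + 0.09 + 0.06 + 0.05 + 0.06 + 0.07 + 0.07 + 0.03 + 0.05) / 10 = 0.0570
UCL_s = B₄·s̄ = 2.266 × 0.0570 = 0.1292

0.13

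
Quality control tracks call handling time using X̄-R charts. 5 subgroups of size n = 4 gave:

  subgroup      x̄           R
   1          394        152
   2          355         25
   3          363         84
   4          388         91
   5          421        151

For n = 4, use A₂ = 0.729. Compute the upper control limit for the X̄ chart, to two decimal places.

457.54

X̄̄ = (394 + 355 + 363 + 388 + 421) / 5 = 1921.0000 / 5 = 384.2000
R̄ = (152 + 25 + 84 + 91 + 151) / 5 = 503.0000 / 5 = 100.6000
UCL = X̄̄ + A₂·R̄ = 384.2000 + 0.729 × 100.6000 = 457.5374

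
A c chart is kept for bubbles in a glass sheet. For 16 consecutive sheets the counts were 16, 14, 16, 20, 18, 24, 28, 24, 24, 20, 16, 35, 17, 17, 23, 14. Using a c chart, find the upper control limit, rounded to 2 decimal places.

33.92

c̄ = (16 + 14 + 16 + 20 + 18 + 24 + 28 + 24 + 24 + 20 + 16 + 35 + 17 + 17 + 23 + 14) / 16 = 326 / 16 = 20.3750
UCL = c̄ + 3√c̄ = 20.3750 + 3 × √20.3750 = 20.3750 + 3 × 4.5139 = 33.9166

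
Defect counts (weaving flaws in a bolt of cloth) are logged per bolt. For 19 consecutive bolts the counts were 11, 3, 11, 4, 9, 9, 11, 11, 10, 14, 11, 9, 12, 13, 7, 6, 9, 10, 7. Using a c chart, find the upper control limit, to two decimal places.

c̄ = (11 + 3 + 11 + 4 + 9 + 9 + 11 + 11 + 10 + 14 + 11 + 9 + 12 + 13 + 7 + 6 + 9 + 10 + 7) / 19 = 177 / 19 = 9.3158
UCL = c̄ + 3√c̄ = 9.3158 + 3 × √9.3158 = 9.3158 + 3 × 3.0522 = 18.4723

18.47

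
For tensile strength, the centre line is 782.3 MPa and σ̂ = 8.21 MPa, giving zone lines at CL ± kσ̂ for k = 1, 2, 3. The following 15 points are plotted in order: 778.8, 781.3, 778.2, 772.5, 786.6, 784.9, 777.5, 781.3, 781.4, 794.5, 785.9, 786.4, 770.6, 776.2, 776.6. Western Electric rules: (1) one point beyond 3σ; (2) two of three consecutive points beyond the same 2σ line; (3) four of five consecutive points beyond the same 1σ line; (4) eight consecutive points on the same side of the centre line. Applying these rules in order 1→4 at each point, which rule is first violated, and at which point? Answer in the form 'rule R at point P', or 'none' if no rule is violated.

Zone of each point (C = within 1σ̂, B = 1σ̂–2σ̂, A = 2σ̂–3σ̂, * = beyond 3σ̂; sign = side of CL): 1:-C, 2:-C, 3:-C, 4:-B, 5:+C, 6:+C, 7:-C, 8:-C, 9:-C, 10:+B, 11:+C, 12:+C, 13:-B, 14:-C, 15:-C
No rule fires across all 15 points.

none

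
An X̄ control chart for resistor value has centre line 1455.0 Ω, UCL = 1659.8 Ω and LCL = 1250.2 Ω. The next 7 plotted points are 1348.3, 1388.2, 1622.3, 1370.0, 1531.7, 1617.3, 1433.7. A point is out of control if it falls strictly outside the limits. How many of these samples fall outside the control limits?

All 7 points lie within [1250.2, 1659.8].

0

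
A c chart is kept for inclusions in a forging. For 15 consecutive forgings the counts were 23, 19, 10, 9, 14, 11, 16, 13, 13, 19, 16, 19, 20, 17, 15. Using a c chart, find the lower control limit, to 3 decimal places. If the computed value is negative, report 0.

c̄ = (23 + 19 + 10 + 9 + 14 + 11 + 16 + 13 + 13 + 19 + 16 + 19 + 20 + 17 + 15) / 15 = 234 / 15 = 15.6000
LCL = c̄ − 3√c̄ = 15.6000 − 3 × 3.9497 = 3.7509

3.751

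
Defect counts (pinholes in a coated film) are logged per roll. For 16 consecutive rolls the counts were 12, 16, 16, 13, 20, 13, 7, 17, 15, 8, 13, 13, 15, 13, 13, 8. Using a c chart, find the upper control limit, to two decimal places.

24.17

c̄ = (12 + 16 + 16 + 13 + 20 + 13 + 7 + 17 + 15 + 8 + 13 + 13 + 15 + 13 + 13 + 8) / 16 = 212 / 16 = 13.2500
UCL = c̄ + 3√c̄ = 13.2500 + 3 × √13.2500 = 13.2500 + 3 × 3.6401 = 24.1702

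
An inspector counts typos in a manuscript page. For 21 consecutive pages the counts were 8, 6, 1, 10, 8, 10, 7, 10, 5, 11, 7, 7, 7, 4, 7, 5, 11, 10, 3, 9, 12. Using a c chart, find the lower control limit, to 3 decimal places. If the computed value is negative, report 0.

c̄ = (8 + 6 + 1 + 10 + 8 + 10 + 7 + 10 + 5 + 11 + 7 + 7 + 7 + 4 + 7 + 5 + 11 + 10 + 3 + 9 + 12) / 21 = 158 / 21 = 7.5238
LCL = c̄ − 3√c̄ = 7.5238 − 3 × 2.7430 = -0.7051 → 0 (cannot be negative)

0.000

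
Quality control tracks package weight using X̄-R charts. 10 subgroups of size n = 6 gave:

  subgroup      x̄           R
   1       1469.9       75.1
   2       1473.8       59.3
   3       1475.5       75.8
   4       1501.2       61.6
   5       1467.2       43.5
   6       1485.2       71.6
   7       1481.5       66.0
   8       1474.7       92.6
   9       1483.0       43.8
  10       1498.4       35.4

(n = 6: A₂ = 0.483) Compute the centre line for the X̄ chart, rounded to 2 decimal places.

1481.04

X̄̄ = (1469.9 + 1473.8 + 1475.5 + 1501.2 + 1467.2 + 1485.2 + 1481.5 + 1474.7 + 1483.0 + 1498.4) / 10 = 14810.4000 / 10 = 1481.0400
CL = X̄̄ = 1481.0400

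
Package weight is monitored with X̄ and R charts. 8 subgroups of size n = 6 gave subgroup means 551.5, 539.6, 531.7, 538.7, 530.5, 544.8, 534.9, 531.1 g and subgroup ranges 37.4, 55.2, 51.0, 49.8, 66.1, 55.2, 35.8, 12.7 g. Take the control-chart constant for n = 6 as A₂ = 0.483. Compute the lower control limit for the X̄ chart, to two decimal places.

X̄̄ = (551.5 + 539.6 + 531.7 + 538.7 + 530.5 + 544.8 + 534.9 + 531.1) / 8 = 4302.8000 / 8 = 537.8500
R̄ = (37.4 + 55.2 + 51.0 + 49.8 + 66.1 + 55.2 + 35.8 + 12.7) / 8 = 363.2000 / 8 = 45.4000
LCL = X̄̄ − A₂·R̄ = 537.8500 − 0.483 × 45.4000 = 515.9218

515.92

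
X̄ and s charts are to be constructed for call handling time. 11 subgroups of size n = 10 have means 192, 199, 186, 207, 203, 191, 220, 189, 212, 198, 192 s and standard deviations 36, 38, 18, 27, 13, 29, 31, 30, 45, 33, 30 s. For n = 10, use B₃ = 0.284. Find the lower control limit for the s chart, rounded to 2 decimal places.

8.52

s̄ = (36 + 38 + 18 + 27 + 13 + 29 + 31 + 30 + 45 + 33 + 30) / 11 = 30.0000
LCL_s = B₃·s̄ = 0.284 × 30.0000 = 8.5200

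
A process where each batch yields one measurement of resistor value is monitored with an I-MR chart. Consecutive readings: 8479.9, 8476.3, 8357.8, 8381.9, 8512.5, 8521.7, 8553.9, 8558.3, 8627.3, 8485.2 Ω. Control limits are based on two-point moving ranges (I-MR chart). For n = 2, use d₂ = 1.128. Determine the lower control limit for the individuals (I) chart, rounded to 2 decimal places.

X̄ = (8479.9 + 8476.3 + 8357.8 + 8381.9 + 8512.5 + 8521.7 + 8553.9 + 8558.3 + 8627.3 + 8485.2) / 10 = 8495.4800
Moving ranges: 3.6, 118.5, 24.1, 130.6, 9.2, 32.2, 4.4, 69.0, 142.1; M̄R̄ = 533.7000 / 9 = 59.3000
LCL = X̄ − 3·M̄R̄/d₂ = 8495.4800 − 3 × 59.3000 / 1.128 = 8337.7672

8337.77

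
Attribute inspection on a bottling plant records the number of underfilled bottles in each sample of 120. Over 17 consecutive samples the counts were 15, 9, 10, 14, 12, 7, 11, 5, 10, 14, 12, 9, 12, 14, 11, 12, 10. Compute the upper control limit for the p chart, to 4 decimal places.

p̄ = Σdᵢ / (k·n) = 187 / (17 × 120) = 0.09167
UCL = p̄ + 3·√(p̄(1−p̄)/n) = 0.09167 + 3 × √(0.09167×0.90833/120) = 0.09167 + 3 × 0.02634 = 0.17069

0.1707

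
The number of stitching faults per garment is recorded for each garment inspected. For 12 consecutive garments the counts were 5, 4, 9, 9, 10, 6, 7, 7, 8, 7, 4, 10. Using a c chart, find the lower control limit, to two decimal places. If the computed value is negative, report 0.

0.00

c̄ = (5 + 4 + 9 + 9 + 10 + 6 + 7 + 7 + 8 + 7 + 4 + 10) / 12 = 86 / 12 = 7.1667
LCL = c̄ − 3√c̄ = 7.1667 − 3 × 2.6771 = -0.8645 → 0 (cannot be negative)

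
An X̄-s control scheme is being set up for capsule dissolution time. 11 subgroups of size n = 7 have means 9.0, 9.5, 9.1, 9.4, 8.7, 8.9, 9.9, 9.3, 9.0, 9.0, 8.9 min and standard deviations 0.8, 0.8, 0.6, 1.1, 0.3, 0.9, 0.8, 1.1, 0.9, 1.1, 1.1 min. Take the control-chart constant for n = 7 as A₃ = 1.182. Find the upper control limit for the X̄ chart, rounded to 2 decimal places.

10.18

X̄̄ = (9.0 + 9.5 + 9.1 + 9.4 + 8.7 + 8.9 + 9.9 + 9.3 + 9.0 + 9.0 + 8.9) / 11 = 9.1545
s̄ = (0.8 + 0.8 + 0.6 + 1.1 + 0.3 + 0.9 + 0.8 + 1.1 + 0.9 + 1.1 + 1.1) / 11 = 0.8636
UCL = X̄̄ + A₃·s̄ = 9.1545 + 1.182 × 0.8636 = 10.1754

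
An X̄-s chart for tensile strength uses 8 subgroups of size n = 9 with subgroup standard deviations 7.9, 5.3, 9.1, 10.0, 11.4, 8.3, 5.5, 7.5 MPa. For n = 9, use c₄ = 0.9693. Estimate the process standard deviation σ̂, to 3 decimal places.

8.382

s̄ = (7.9 + 5.3 + 9.1 + 10.0 + 11.4 + 8.3 + 5.5 + 7.5) / 8 = 8.1250
σ̂ = s̄ / c₄ = 8.1250 / 0.9693 = 8.3823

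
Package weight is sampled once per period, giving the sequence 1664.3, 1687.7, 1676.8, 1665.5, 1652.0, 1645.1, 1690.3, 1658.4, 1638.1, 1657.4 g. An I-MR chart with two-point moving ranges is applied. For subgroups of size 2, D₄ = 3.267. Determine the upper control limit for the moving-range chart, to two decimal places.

Moving ranges: 23.4, 10.9, 11.3, 13.5, 6.9, 45.2, 31.9, 20.3, 19.3; M̄R̄ = 182.7000 / 9 = 20.3000
UCL_MR = D₄·M̄R̄ = 3.267 × 20.3000 = 66.3201

66.32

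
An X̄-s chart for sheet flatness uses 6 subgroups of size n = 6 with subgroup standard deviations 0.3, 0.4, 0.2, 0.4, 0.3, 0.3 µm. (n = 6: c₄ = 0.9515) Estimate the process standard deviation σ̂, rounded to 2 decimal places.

s̄ = (0.3 + 0.4 + 0.2 + 0.4 + 0.3 + 0.3) / 6 = 0.3167
σ̂ = s̄ / c₄ = 0.3167 / 0.9515 = 0.3328

0.33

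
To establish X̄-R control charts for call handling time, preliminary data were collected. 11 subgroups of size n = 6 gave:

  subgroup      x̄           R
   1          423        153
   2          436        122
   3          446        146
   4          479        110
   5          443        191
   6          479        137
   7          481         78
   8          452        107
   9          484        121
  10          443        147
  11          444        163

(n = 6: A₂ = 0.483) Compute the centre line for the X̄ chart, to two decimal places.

X̄̄ = (423 + 436 + 446 + 479 + 443 + 479 + 481 + 452 + 484 + 443 + 444) / 11 = 5010.0000 / 11 = 455.4545
CL = X̄̄ = 455.4545

455.45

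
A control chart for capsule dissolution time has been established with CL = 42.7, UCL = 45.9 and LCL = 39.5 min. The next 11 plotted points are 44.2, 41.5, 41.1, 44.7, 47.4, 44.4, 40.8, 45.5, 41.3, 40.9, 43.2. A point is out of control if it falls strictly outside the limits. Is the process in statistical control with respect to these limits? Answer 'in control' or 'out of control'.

out of control

Compare each point to [39.5, 45.9]: sample 5 = 47.4 > UCL.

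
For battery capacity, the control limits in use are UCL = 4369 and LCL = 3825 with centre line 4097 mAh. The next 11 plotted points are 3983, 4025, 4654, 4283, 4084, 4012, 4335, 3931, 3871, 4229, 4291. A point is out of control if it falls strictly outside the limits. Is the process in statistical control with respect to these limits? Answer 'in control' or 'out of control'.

out of control

Compare each point to [3825, 4369]: sample 3 = 4654 > UCL.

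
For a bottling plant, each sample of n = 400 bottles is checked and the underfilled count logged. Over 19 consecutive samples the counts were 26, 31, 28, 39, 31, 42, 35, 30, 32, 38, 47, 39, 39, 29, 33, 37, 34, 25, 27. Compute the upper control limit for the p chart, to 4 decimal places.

p̄ = Σdᵢ / (k·n) = 642 / (19 × 400) = 0.08447
UCL = p̄ + 3·√(p̄(1−p̄)/n) = 0.08447 + 3 × √(0.08447×0.91553/400) = 0.08447 + 3 × 0.01390 = 0.12619

0.1262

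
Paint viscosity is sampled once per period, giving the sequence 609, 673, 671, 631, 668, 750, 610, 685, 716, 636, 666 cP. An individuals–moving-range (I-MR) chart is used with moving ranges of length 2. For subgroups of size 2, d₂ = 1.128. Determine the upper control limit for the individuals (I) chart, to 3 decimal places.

X̄ = (609 + 673 + 671 + 631 + 668 + 750 + 610 + 685 + 716 + 636 + 666) / 11 = 665.0000
Moving ranges: 64, 2, 40, 37, 82, 140, 75, 31, 80, 30; M̄R̄ = 581.0000 / 10 = 58.1000
UCL = X̄ + 3·M̄R̄/d₂ = 665.0000 + 3 × 58.1000 / 1.128 = 819.5213

819.521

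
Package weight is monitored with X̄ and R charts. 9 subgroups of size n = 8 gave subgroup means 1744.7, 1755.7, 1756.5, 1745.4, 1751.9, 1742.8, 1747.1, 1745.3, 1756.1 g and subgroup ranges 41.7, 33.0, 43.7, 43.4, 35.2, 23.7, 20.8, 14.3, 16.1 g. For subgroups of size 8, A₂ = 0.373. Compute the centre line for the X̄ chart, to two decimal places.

1749.50

X̄̄ = (1744.7 + 1755.7 + 1756.5 + 1745.4 + 1751.9 + 1742.8 + 1747.1 + 1745.3 + 1756.1) / 9 = 15745.5000 / 9 = 1749.5000
CL = X̄̄ = 1749.5000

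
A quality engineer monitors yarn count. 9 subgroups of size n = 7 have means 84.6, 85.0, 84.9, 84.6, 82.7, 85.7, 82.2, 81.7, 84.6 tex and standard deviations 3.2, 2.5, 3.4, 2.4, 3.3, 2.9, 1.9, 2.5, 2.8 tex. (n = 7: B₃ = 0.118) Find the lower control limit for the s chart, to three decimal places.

0.326

s̄ = (3.2 + 2.5 + 3.4 + 2.4 + 3.3 + 2.9 + 1.9 + 2.5 + 2.8) / 9 = 2.7667
LCL_s = B₃·s̄ = 0.118 × 2.7667 = 0.3265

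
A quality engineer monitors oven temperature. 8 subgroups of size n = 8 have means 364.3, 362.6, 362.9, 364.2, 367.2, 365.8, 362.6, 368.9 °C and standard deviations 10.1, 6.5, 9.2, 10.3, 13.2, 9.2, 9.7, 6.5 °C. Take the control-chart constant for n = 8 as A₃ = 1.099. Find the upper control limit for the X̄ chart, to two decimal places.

X̄̄ = (364.3 + 362.6 + 362.9 + 364.2 + 367.2 + 365.8 + 362.6 + 368.9) / 8 = 364.8125
s̄ = (10.1 + 6.5 + 9.2 + 10.3 + 13.2 + 9.2 + 9.7 + 6.5) / 8 = 9.3375
UCL = X̄̄ + A₃·s̄ = 364.8125 + 1.099 × 9.3375 = 375.0744

375.07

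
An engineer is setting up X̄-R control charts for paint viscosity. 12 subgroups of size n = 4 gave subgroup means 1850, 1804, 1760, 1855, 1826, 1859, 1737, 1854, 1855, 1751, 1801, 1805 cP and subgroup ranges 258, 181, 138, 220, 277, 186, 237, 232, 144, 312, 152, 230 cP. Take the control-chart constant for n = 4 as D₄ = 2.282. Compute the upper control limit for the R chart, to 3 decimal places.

R̄ = (258 + 181 + 138 + 220 + 277 + 186 + 237 + 232 + 144 + 312 + 152 + 230) / 12 = 2567.0000 / 12 = 213.9167
UCL_R = D₄·R̄ = 2.282 × 213.9167 = 488.1578

488.158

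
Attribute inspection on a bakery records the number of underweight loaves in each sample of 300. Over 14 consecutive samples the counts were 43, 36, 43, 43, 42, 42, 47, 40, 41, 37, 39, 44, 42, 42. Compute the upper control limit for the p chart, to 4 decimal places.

p̄ = Σdᵢ / (k·n) = 581 / (14 × 300) = 0.13833
UCL = p̄ + 3·√(p̄(1−p̄)/n) = 0.13833 + 3 × √(0.13833×0.86167/300) = 0.13833 + 3 × 0.01993 = 0.19813

0.1981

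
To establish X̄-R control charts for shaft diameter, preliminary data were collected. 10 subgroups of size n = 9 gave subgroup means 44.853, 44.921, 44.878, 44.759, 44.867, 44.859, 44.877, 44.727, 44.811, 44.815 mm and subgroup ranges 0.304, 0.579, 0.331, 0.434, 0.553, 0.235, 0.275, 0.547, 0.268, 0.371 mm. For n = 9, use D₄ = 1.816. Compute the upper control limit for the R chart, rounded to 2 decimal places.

R̄ = (0.304 + 0.579 + 0.331 + 0.434 + 0.553 + 0.235 + 0.275 + 0.547 + 0.268 + 0.371) / 10 = 3.8970 / 10 = 0.3897
UCL_R = D₄·R̄ = 1.816 × 0.3897 = 0.7077

0.71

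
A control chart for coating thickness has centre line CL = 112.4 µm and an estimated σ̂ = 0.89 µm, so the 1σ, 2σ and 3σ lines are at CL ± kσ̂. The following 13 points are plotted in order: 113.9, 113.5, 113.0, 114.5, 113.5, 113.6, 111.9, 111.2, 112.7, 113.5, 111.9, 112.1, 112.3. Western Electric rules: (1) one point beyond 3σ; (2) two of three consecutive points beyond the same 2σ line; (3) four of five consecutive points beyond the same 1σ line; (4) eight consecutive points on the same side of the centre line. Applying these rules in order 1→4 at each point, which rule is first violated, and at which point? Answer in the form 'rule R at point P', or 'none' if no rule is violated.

rule 3 at point 5

Zone of each point (C = within 1σ̂, B = 1σ̂–2σ̂, A = 2σ̂–3σ̂, * = beyond 3σ̂; sign = side of CL): 1:+B, 2:+B, 3:+C, 4:+A, 5:+B, 6:+B, 7:-C, 8:-B, 9:+C, 10:+B, 11:-C, 12:-C, 13:-C
Rule 3 (four of five consecutive points beyond the same 1σ limit) is satisfied at point 5.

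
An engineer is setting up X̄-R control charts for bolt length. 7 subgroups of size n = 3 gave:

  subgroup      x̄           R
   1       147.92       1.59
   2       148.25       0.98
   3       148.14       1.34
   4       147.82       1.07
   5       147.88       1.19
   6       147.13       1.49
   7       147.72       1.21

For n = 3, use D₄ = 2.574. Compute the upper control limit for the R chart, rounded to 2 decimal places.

R̄ = (1.59 + 0.98 + 1.34 + 1.07 + 1.19 + 1.49 + 1.21) / 7 = 8.8700 / 7 = 1.2671
UCL_R = D₄·R̄ = 2.574 × 1.2671 = 3.2616

3.26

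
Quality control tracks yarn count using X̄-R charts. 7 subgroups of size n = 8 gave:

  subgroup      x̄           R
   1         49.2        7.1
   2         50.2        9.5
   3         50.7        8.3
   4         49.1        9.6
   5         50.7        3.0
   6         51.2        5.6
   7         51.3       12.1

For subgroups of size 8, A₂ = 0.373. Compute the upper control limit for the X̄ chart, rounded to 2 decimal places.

X̄̄ = (49.2 + 50.2 + 50.7 + 49.1 + 50.7 + 51.2 + 51.3) / 7 = 352.4000 / 7 = 50.3429
R̄ = (7.1 + 9.5 + 8.3 + 9.6 + 3.0 + 5.6 + 12.1) / 7 = 55.2000 / 7 = 7.8857
UCL = X̄̄ + A₂·R̄ = 50.3429 + 0.373 × 7.8857 = 53.2842

53.28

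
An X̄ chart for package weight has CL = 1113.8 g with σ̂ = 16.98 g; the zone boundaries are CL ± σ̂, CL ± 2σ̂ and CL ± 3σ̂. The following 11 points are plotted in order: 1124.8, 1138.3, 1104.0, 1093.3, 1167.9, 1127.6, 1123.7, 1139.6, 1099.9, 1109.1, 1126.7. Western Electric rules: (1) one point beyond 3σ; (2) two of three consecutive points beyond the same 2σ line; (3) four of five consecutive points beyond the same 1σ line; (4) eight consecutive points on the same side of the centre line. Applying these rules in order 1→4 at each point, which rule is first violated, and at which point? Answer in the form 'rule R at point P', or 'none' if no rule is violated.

Zone of each point (C = within 1σ̂, B = 1σ̂–2σ̂, A = 2σ̂–3σ̂, * = beyond 3σ̂; sign = side of CL): 1:+C, 2:+B, 3:-C, 4:-B, 5:+*, 6:+C, 7:+C, 8:+B, 9:-C, 10:-C, 11:+C
Rule 1 (one point beyond the 3σ limits) is satisfied at point 5.

rule 1 at point 5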